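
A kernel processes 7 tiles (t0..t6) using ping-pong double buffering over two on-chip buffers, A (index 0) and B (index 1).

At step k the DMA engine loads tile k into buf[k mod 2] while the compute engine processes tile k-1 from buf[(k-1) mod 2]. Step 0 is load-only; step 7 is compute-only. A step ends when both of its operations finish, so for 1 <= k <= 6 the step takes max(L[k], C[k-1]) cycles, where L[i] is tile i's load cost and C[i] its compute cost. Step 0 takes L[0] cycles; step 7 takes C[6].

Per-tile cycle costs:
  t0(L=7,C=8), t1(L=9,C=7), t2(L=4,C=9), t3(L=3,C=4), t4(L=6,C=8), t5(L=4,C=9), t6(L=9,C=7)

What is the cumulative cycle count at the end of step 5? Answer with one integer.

end_cycle[5] = 46

  0. 7=7c; end=7; A:t0 B:-
  1. max(9,8)=9c; end=16; A:t0 B:t1
  2. max(4,7)=7c; end=23; A:t2 B:t1
  3. max(3,9)=9c; end=32; A:t2 B:t3
  4. max(6,4)=6c; end=38; A:t4 B:t3
  5. max(4,8)=8c; end=46; A:t4 B:t5
  6. max(9,9)=9c; end=55; A:t6 B:t5
  7. 7=7c; end=62; A:t6 B:t5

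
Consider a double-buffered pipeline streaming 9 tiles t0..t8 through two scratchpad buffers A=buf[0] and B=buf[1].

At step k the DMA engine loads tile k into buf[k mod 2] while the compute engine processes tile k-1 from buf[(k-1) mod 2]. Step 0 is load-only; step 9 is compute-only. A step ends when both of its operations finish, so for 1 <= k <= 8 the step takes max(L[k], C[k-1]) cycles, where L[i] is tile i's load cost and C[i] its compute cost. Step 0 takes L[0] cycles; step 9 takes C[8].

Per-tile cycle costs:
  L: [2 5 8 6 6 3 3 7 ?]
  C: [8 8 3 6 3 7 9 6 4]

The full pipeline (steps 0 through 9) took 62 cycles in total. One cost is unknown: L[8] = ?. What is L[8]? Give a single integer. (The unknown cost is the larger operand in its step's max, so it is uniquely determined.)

L[8] = 9

step 0: dur = L[0]=2 = 2
step 1: dur = max(L[1]=5, C[0]=8) = 8
step 2: dur = max(L[2]=8, C[1]=8) = 8
step 3: dur = max(L[3]=6, C[2]=3) = 6
step 4: dur = max(L[4]=6, C[3]=6) = 6
step 5: dur = max(L[5]=3, C[4]=3) = 3
step 6: dur = max(L[6]=3, C[5]=7) = 7
step 7: dur = max(L[7]=7, C[6]=9) = 9
step 8: dur = max(L[8]=?, C[7]=6) = L[8]  (unknown; binding)
step 9: dur = C[8]=4 = 4
sum of known step durations = 53
dur[8] = total - known = 62 - 53 = 9
L[8] is the binding max in step 8, so L[8] = dur[8] = 9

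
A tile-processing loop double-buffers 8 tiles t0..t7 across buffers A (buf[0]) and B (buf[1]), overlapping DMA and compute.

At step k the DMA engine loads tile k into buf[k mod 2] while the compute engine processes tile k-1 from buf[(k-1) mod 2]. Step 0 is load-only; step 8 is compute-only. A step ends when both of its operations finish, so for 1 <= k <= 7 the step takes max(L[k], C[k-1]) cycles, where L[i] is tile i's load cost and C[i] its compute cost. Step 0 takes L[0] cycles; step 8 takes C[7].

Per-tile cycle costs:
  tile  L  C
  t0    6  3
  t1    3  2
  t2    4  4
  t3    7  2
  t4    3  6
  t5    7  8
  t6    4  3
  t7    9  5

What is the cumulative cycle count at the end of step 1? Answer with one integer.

end_cycle[1] = 9

  0. 6=6c; end=6; A:t0 B:-
  1. max(3,3)=3c; end=9; A:t0 B:t1
  2. max(4,2)=4c; end=13; A:t2 B:t1
  3. max(7,4)=7c; end=20; A:t2 B:t3
  4. max(3,2)=3c; end=23; A:t4 B:t3
  5. max(7,6)=7c; end=30; A:t4 B:t5
  6. max(4,8)=8c; end=38; A:t6 B:t5
  7. max(9,3)=9c; end=47; A:t6 B:t7
  8. 5=5c; end=52; A:t6 B:t7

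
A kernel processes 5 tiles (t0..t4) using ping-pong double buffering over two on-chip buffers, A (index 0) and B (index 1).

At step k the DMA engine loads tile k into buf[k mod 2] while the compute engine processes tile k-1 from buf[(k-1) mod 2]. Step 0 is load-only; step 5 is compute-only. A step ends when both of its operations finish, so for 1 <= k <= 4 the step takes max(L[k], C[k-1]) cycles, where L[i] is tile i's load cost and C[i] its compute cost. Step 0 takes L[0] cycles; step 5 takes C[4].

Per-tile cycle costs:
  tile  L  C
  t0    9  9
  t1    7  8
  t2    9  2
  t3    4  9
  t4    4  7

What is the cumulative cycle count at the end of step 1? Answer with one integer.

end_cycle[1] = 18

k=0 load=t0/9c comp=- wait=9 total=9
k=1 load=t1/7c comp=t0/9c wait=9 total=18
k=2 load=t2/9c comp=t1/8c wait=9 total=27
k=3 load=t3/4c comp=t2/2c wait=4 total=31
k=4 load=t4/4c comp=t3/9c wait=9 total=40
k=5 load=- comp=t4/7c wait=7 total=47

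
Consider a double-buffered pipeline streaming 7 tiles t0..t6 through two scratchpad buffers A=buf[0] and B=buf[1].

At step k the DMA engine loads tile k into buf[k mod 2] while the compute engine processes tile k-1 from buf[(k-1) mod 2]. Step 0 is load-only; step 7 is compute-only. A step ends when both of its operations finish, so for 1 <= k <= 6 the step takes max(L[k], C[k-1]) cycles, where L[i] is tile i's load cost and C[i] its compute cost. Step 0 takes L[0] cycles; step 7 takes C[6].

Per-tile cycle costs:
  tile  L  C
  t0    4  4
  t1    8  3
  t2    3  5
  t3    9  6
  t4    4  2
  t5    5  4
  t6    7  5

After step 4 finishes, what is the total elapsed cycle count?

end_cycle[4] = 30

  0. 4=4c; end=4; A:t0 B:-
  1. max(8,4)=8c; end=12; A:t0 B:t1
  2. max(3,3)=3c; end=15; A:t2 B:t1
  3. max(9,5)=9c; end=24; A:t2 B:t3
  4. max(4,6)=6c; end=30; A:t4 B:t3
  5. max(5,2)=5c; end=35; A:t4 B:t5
  6. max(7,4)=7c; end=42; A:t6 B:t5
  7. 5=5c; end=47; A:t6 B:t5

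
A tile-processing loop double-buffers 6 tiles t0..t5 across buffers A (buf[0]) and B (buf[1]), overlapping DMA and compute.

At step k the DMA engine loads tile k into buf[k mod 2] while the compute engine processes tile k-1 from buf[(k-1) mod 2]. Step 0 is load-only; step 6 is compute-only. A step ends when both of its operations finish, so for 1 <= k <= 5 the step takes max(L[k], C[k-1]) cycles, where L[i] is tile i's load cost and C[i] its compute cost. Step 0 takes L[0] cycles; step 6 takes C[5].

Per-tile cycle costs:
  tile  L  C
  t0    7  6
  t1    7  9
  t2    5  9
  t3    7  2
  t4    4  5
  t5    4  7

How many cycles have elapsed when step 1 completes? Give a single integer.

step 0: L[0]=7 → dur=7, Σ=7 | A=load:t0 B=idle [load-only]
step 1: L[1]=7 C[0]=6 → dur=7, Σ=14 | A=compute:t0 B=load:t1 [load-bound]
step 2: L[2]=5 C[1]=9 → dur=9, Σ=23 | A=load:t2 B=compute:t1 [compute-bound]
step 3: L[3]=7 C[2]=9 → dur=9, Σ=32 | A=compute:t2 B=load:t3 [compute-bound]
step 4: L[4]=4 C[3]=2 → dur=4, Σ=36 | A=load:t4 B=compute:t3 [load-bound]
step 5: L[5]=4 C[4]=5 → dur=5, Σ=41 | A=compute:t4 B=load:t5 [compute-bound]
step 6: C[5]=7 → dur=7, Σ=48 | A=idle B=compute:t5 [compute-only]

end_cycle[1] = 14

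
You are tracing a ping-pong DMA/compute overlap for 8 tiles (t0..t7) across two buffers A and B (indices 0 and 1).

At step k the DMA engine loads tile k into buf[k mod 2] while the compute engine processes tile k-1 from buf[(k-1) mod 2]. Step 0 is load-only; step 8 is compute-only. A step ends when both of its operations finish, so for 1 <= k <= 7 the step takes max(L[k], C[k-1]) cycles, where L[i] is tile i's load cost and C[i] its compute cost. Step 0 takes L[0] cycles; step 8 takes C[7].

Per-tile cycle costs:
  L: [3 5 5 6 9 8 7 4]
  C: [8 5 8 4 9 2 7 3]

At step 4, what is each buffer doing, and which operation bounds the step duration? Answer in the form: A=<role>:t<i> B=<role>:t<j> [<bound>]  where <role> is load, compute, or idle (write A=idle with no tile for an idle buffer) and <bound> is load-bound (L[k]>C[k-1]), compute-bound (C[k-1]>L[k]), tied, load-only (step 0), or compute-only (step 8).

step 0: L[0]=3 → dur=3, Σ=3 | A=load:t0 B=idle [load-only]
step 1: L[1]=5 C[0]=8 → dur=8, Σ=11 | A=compute:t0 B=load:t1 [compute-bound]
step 2: L[2]=5 C[1]=5 → dur=5, Σ=16 | A=load:t2 B=compute:t1 [tied]
step 3: L[3]=6 C[2]=8 → dur=8, Σ=24 | A=compute:t2 B=load:t3 [compute-bound]
step 4: L[4]=9 C[3]=4 → dur=9, Σ=33 | A=load:t4 B=compute:t3 [load-bound]
step 5: L[5]=8 C[4]=9 → dur=9, Σ=42 | A=compute:t4 B=load:t5 [compute-bound]
step 6: L[6]=7 C[5]=2 → dur=7, Σ=49 | A=load:t6 B=compute:t5 [load-bound]
step 7: L[7]=4 C[6]=7 → dur=7, Σ=56 | A=compute:t6 B=load:t7 [compute-bound]
step 8: C[7]=3 → dur=3, Σ=59 | A=idle B=compute:t7 [compute-only]

step 4: A=load:t4 B=compute:t3 [load-bound]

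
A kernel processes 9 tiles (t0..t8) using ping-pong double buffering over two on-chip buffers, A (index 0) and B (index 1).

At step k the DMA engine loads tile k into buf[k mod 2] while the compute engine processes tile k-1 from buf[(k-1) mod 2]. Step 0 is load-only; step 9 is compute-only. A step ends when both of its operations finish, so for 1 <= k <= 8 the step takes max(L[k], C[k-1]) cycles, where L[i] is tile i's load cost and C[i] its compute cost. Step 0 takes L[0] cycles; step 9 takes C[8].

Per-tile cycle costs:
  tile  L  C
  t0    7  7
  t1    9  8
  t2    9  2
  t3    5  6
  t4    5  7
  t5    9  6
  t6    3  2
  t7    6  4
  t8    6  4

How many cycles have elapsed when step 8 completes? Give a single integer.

  0. 7=7c; end=7; A:t0 B:-
  1. max(9,7)=9c; end=16; A:t0 B:t1
  2. max(9,8)=9c; end=25; A:t2 B:t1
  3. max(5,2)=5c; end=30; A:t2 B:t3
  4. max(5,6)=6c; end=36; A:t4 B:t3
  5. max(9,7)=9c; end=45; A:t4 B:t5
  6. max(3,6)=6c; end=51; A:t6 B:t5
  7. max(6,2)=6c; end=57; A:t6 B:t7
  8. max(6,4)=6c; end=63; A:t8 B:t7
  9. 4=4c; end=67; A:t8 B:t7

end_cycle[8] = 63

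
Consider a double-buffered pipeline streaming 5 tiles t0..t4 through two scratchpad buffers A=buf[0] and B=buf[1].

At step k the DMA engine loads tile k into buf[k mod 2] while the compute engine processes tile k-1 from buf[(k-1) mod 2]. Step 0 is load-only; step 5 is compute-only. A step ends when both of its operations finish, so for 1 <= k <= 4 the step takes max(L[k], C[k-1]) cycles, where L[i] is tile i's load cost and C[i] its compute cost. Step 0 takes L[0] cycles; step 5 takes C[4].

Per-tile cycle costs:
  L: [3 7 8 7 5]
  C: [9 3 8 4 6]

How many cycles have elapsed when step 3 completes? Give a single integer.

[0] DMA t0→A (3c) ∥ CU idle ⇒ 3c, clock 3
[1] DMA t1→B (7c) ∥ CU A:t0 (9c) ⇒ 9c, clock 12
[2] DMA t2→A (8c) ∥ CU B:t1 (3c) ⇒ 8c, clock 20
[3] DMA t3→B (7c) ∥ CU A:t2 (8c) ⇒ 8c, clock 28
[4] DMA t4→A (5c) ∥ CU B:t3 (4c) ⇒ 5c, clock 33
[5] DMA idle ∥ CU A:t4 (6c) ⇒ 6c, clock 39

end_cycle[3] = 28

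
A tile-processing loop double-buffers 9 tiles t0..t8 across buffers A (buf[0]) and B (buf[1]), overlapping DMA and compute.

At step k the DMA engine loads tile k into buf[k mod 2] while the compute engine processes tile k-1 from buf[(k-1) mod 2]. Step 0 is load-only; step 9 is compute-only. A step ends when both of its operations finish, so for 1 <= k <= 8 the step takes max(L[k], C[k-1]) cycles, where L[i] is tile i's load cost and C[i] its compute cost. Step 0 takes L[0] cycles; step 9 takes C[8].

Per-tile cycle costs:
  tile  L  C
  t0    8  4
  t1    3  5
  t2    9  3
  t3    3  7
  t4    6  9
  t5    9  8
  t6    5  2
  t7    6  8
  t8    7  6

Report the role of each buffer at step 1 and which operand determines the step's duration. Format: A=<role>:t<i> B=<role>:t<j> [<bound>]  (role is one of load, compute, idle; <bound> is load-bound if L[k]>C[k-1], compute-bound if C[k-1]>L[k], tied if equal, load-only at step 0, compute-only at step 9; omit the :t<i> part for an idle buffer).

step 1: A=compute:t0 B=load:t1 [compute-bound]

k=0 load=t0/8c comp=- wait=8 total=8
k=1 load=t1/3c comp=t0/4c wait=4 total=12
k=2 load=t2/9c comp=t1/5c wait=9 total=21
k=3 load=t3/3c comp=t2/3c wait=3 total=24
k=4 load=t4/6c comp=t3/7c wait=7 total=31
k=5 load=t5/9c comp=t4/9c wait=9 total=40
k=6 load=t6/5c comp=t5/8c wait=8 total=48
k=7 load=t7/6c comp=t6/2c wait=6 total=54
k=8 load=t8/7c comp=t7/8c wait=8 total=62
k=9 load=- comp=t8/6c wait=6 total=68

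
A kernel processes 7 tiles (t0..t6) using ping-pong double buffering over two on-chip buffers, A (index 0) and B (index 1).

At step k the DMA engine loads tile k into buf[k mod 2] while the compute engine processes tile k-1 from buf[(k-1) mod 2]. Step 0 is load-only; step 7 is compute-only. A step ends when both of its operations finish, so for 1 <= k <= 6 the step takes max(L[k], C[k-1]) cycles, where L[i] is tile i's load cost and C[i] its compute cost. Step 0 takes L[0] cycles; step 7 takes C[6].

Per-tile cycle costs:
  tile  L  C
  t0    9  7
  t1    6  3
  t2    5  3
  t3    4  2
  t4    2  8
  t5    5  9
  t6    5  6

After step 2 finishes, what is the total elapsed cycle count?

end_cycle[2] = 21

step 0: L[0]=9 → dur=9, Σ=9 | A=load:t0 B=idle [load-only]
step 1: L[1]=6 C[0]=7 → dur=7, Σ=16 | A=compute:t0 B=load:t1 [compute-bound]
step 2: L[2]=5 C[1]=3 → dur=5, Σ=21 | A=load:t2 B=compute:t1 [load-bound]
step 3: L[3]=4 C[2]=3 → dur=4, Σ=25 | A=compute:t2 B=load:t3 [load-bound]
step 4: L[4]=2 C[3]=2 → dur=2, Σ=27 | A=load:t4 B=compute:t3 [tied]
step 5: L[5]=5 C[4]=8 → dur=8, Σ=35 | A=compute:t4 B=load:t5 [compute-bound]
step 6: L[6]=5 C[5]=9 → dur=9, Σ=44 | A=load:t6 B=compute:t5 [compute-bound]
step 7: C[6]=6 → dur=6, Σ=50 | A=compute:t6 B=idle [compute-only]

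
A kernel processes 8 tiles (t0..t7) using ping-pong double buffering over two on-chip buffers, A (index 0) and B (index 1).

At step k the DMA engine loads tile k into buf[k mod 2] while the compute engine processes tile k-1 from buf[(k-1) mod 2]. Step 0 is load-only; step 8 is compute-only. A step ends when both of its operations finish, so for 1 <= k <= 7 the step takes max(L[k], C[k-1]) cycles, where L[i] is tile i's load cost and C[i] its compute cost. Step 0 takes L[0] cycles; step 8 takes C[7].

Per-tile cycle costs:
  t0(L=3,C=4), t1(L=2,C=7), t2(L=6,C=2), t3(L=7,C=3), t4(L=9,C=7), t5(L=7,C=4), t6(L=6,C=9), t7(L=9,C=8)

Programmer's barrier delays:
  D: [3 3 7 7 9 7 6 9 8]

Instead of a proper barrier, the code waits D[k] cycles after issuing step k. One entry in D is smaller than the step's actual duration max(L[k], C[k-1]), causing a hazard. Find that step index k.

k=0 barrier L[0]=3→3c, D[0]=3 ok
k=1 barrier max(L[1]=2,C[0]=4)→4c, D[1]=3 SHORT
k=2 barrier max(L[2]=6,C[1]=7)→7c, D[2]=7 ok
k=3 barrier max(L[3]=7,C[2]=2)→7c, D[3]=7 ok
k=4 barrier max(L[4]=9,C[3]=3)→9c, D[4]=9 ok
k=5 barrier max(L[5]=7,C[4]=7)→7c, D[5]=7 ok
k=6 barrier max(L[6]=6,C[5]=4)→6c, D[6]=6 ok
k=7 barrier max(L[7]=9,C[6]=9)→9c, D[7]=9 ok
k=8 barrier C[7]=8→8c, D[8]=8 ok

hazard at step 1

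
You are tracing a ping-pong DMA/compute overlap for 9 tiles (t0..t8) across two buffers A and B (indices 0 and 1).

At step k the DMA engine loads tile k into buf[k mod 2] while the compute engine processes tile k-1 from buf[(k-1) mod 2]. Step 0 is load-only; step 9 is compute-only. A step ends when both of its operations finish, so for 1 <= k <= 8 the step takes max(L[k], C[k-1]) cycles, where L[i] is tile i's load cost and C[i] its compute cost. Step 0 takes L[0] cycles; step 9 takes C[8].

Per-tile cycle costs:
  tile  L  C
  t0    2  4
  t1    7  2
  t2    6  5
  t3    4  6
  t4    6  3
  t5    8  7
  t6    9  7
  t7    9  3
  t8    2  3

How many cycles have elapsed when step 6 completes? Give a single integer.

step 0: L[0]=2 → dur=2, Σ=2 | A=load:t0 B=idle [load-only]
step 1: L[1]=7 C[0]=4 → dur=7, Σ=9 | A=compute:t0 B=load:t1 [load-bound]
step 2: L[2]=6 C[1]=2 → dur=6, Σ=15 | A=load:t2 B=compute:t1 [load-bound]
step 3: L[3]=4 C[2]=5 → dur=5, Σ=20 | A=compute:t2 B=load:t3 [compute-bound]
step 4: L[4]=6 C[3]=6 → dur=6, Σ=26 | A=load:t4 B=compute:t3 [tied]
step 5: L[5]=8 C[4]=3 → dur=8, Σ=34 | A=compute:t4 B=load:t5 [load-bound]
step 6: L[6]=9 C[5]=7 → dur=9, Σ=43 | A=load:t6 B=compute:t5 [load-bound]
step 7: L[7]=9 C[6]=7 → dur=9, Σ=52 | A=compute:t6 B=load:t7 [load-bound]
step 8: L[8]=2 C[7]=3 → dur=3, Σ=55 | A=load:t8 B=compute:t7 [compute-bound]
step 9: C[8]=3 → dur=3, Σ=58 | A=compute:t8 B=idle [compute-only]

end_cycle[6] = 43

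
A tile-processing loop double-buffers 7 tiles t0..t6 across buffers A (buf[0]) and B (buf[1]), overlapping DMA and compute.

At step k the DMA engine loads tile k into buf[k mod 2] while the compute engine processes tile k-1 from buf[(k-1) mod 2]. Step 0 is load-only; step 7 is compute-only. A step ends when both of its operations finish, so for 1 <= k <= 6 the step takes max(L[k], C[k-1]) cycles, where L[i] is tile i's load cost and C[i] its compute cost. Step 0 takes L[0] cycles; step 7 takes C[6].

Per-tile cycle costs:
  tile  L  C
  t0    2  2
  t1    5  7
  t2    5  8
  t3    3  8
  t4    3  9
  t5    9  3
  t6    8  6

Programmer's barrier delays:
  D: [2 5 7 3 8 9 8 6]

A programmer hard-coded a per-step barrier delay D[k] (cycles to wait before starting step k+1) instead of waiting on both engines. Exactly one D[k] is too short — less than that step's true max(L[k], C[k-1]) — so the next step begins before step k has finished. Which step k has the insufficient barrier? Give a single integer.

[0] required=L[0]=2=2 vs D=2 ok
[1] required=max(L[1]=5,C[0]=2)=5 vs D=5 ok
[2] required=max(L[2]=5,C[1]=7)=7 vs D=7 ok
[3] required=max(L[3]=3,C[2]=8)=8 vs D=3 SHORT
[4] required=max(L[4]=3,C[3]=8)=8 vs D=8 ok
[5] required=max(L[5]=9,C[4]=9)=9 vs D=9 ok
[6] required=max(L[6]=8,C[5]=3)=8 vs D=8 ok
[7] required=C[6]=6=6 vs D=6 ok

hazard at step 3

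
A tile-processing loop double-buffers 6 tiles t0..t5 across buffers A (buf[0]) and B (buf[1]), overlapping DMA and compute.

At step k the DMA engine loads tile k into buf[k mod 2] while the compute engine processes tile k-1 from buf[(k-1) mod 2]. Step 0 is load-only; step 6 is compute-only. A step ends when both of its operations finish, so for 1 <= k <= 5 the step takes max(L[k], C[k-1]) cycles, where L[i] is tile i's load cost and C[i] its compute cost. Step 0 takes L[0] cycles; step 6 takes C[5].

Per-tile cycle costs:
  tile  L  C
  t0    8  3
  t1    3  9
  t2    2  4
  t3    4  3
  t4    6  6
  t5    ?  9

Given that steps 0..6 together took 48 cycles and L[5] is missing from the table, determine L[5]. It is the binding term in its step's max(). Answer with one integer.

L[5] = 9

step 0: dur = L[0]=8 = 8
step 1: dur = max(L[1]=3, C[0]=3) = 3
step 2: dur = max(L[2]=2, C[1]=9) = 9
step 3: dur = max(L[3]=4, C[2]=4) = 4
step 4: dur = max(L[4]=6, C[3]=3) = 6
step 5: dur = max(L[5]=?, C[4]=6) = L[5]  (unknown; binding)
step 6: dur = C[5]=9 = 9
sum of known step durations = 39
dur[5] = total - known = 48 - 39 = 9
L[5] is the binding max in step 5, so L[5] = dur[5] = 9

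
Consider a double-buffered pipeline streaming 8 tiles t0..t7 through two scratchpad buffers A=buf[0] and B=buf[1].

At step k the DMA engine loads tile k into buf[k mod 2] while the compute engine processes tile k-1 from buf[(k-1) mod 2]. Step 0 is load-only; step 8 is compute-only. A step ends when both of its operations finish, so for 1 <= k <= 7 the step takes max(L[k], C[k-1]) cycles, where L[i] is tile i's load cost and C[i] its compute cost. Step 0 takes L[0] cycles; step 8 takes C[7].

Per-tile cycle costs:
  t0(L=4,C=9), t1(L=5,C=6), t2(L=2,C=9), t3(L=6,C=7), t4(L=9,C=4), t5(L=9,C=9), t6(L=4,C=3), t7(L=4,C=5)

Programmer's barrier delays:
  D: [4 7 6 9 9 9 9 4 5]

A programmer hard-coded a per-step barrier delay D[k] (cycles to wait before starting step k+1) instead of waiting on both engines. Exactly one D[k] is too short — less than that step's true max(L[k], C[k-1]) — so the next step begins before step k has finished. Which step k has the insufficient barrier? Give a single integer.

hazard at step 1

step 0: need L[0]=4 = 4; D[0]=4 ok
step 1: need max(L[1]=5,C[0]=9) = 9; D[1]=7 SHORT
step 2: need max(L[2]=2,C[1]=6) = 6; D[2]=6 ok
step 3: need max(L[3]=6,C[2]=9) = 9; D[3]=9 ok
step 4: need max(L[4]=9,C[3]=7) = 9; D[4]=9 ok
step 5: need max(L[5]=9,C[4]=4) = 9; D[5]=9 ok
step 6: need max(L[6]=4,C[5]=9) = 9; D[6]=9 ok
step 7: need max(L[7]=4,C[6]=3) = 4; D[7]=4 ok
step 8: need C[7]=5 = 5; D[8]=5 ok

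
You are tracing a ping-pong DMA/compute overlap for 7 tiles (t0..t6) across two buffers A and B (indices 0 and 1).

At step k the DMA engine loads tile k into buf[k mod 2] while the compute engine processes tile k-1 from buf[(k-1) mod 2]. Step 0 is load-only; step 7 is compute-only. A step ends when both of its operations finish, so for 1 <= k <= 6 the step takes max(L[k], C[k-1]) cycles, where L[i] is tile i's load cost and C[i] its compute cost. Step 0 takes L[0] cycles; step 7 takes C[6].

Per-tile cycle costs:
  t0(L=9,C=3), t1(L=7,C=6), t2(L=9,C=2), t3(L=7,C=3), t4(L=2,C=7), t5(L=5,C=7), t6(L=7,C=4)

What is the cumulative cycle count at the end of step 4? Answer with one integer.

end_cycle[4] = 35

k=0 load=t0/9c comp=- wait=9 total=9
k=1 load=t1/7c comp=t0/3c wait=7 total=16
k=2 load=t2/9c comp=t1/6c wait=9 total=25
k=3 load=t3/7c comp=t2/2c wait=7 total=32
k=4 load=t4/2c comp=t3/3c wait=3 total=35
k=5 load=t5/5c comp=t4/7c wait=7 total=42
k=6 load=t6/7c comp=t5/7c wait=7 total=49
k=7 load=- comp=t6/4c wait=4 total=53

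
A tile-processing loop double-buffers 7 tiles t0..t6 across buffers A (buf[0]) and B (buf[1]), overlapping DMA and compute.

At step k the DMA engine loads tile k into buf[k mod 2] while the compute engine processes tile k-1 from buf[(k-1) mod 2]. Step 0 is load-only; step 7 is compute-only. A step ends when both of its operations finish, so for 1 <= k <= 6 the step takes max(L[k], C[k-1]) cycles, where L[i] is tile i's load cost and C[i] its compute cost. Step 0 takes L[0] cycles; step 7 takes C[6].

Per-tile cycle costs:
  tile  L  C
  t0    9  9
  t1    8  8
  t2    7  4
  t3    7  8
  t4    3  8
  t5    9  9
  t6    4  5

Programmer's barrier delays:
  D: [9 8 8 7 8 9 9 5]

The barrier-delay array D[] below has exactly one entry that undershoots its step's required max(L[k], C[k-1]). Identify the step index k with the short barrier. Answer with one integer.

step 0: need L[0]=9 = 9; D[0]=9 ok
step 1: need max(L[1]=8,C[0]=9) = 9; D[1]=8 SHORT
step 2: need max(L[2]=7,C[1]=8) = 8; D[2]=8 ok
step 3: need max(L[3]=7,C[2]=4) = 7; D[3]=7 ok
step 4: need max(L[4]=3,C[3]=8) = 8; D[4]=8 ok
step 5: need max(L[5]=9,C[4]=8) = 9; D[5]=9 ok
step 6: need max(L[6]=4,C[5]=9) = 9; D[6]=9 ok
step 7: need C[6]=5 = 5; D[7]=5 ok

hazard at step 1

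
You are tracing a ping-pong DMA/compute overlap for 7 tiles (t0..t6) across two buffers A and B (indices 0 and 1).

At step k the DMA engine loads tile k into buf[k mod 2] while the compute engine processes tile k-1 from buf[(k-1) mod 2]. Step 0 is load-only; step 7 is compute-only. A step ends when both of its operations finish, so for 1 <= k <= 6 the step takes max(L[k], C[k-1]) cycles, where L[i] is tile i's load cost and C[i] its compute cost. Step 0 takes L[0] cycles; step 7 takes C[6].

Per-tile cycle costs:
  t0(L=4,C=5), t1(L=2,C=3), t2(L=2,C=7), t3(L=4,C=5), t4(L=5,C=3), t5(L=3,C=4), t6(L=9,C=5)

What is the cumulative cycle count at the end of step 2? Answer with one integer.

[0] DMA t0→A (4c) ∥ CU idle ⇒ 4c, clock 4
[1] DMA t1→B (2c) ∥ CU A:t0 (5c) ⇒ 5c, clock 9
[2] DMA t2→A (2c) ∥ CU B:t1 (3c) ⇒ 3c, clock 12
[3] DMA t3→B (4c) ∥ CU A:t2 (7c) ⇒ 7c, clock 19
[4] DMA t4→A (5c) ∥ CU B:t3 (5c) ⇒ 5c, clock 24
[5] DMA t5→B (3c) ∥ CU A:t4 (3c) ⇒ 3c, clock 27
[6] DMA t6→A (9c) ∥ CU B:t5 (4c) ⇒ 9c, clock 36
[7] DMA idle ∥ CU A:t6 (5c) ⇒ 5c, clock 41

end_cycle[2] = 12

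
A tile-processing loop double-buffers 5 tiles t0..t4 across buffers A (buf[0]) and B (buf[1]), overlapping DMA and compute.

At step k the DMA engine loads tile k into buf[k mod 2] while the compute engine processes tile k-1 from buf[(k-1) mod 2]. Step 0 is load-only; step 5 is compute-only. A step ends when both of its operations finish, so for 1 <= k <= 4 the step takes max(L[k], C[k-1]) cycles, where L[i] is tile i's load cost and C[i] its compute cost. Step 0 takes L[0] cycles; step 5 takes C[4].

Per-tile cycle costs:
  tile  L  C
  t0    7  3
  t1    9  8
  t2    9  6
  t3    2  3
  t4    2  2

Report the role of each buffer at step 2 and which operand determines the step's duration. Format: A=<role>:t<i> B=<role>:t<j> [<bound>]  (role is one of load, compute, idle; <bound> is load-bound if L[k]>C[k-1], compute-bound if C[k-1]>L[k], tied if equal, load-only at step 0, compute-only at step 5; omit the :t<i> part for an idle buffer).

step 0: L[0]=7 → dur=7, Σ=7 | A=load:t0 B=idle [load-only]
step 1: L[1]=9 C[0]=3 → dur=9, Σ=16 | A=compute:t0 B=load:t1 [load-bound]
step 2: L[2]=9 C[1]=8 → dur=9, Σ=25 | A=load:t2 B=compute:t1 [load-bound]
step 3: L[3]=2 C[2]=6 → dur=6, Σ=31 | A=compute:t2 B=load:t3 [compute-bound]
step 4: L[4]=2 C[3]=3 → dur=3, Σ=34 | A=load:t4 B=compute:t3 [compute-bound]
step 5: C[4]=2 → dur=2, Σ=36 | A=compute:t4 B=idle [compute-only]

step 2: A=load:t2 B=compute:t1 [load-bound]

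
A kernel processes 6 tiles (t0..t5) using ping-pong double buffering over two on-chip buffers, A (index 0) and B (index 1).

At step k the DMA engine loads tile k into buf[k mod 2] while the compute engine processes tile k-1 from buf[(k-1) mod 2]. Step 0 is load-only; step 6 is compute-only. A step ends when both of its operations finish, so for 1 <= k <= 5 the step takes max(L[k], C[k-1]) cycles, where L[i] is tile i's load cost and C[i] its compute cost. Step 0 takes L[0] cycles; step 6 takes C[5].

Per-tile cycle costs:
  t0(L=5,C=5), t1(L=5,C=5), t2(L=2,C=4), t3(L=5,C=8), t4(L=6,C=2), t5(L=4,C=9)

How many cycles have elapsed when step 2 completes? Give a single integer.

k=0 load=t0/5c comp=- wait=5 total=5
k=1 load=t1/5c comp=t0/5c wait=5 total=10
k=2 load=t2/2c comp=t1/5c wait=5 total=15
k=3 load=t3/5c comp=t2/4c wait=5 total=20
k=4 load=t4/6c comp=t3/8c wait=8 total=28
k=5 load=t5/4c comp=t4/2c wait=4 total=32
k=6 load=- comp=t5/9c wait=9 total=41

end_cycle[2] = 15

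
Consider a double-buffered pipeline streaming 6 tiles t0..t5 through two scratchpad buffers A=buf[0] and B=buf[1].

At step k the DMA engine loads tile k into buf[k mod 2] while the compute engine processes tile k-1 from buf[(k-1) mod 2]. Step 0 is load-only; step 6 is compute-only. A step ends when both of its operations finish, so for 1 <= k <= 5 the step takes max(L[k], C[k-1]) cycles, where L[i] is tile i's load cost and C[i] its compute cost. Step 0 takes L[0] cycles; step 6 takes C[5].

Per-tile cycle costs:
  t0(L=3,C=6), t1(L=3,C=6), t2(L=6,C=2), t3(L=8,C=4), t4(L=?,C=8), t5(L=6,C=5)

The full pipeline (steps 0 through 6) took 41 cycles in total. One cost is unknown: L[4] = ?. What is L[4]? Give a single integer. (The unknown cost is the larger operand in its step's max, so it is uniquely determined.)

step 0 | dur = L[0]=3 = 3
step 1 | dur = max(L[1]=3, C[0]=6) = 6
step 2 | dur = max(L[2]=6, C[1]=6) = 6
step 3 | dur = max(L[3]=8, C[2]=2) = 8
step 4 | dur = max(L[4]=?, C[3]=4) = L[4]  (unknown; binding)
step 5 | dur = max(L[5]=6, C[4]=8) = 8
step 6 | dur = C[5]=5 = 5
sum of known step durations = 36
dur[4] = total - known = 41 - 36 = 5
L[4] is the binding max in step 4, so L[4] = dur[4] = 5

L[4] = 5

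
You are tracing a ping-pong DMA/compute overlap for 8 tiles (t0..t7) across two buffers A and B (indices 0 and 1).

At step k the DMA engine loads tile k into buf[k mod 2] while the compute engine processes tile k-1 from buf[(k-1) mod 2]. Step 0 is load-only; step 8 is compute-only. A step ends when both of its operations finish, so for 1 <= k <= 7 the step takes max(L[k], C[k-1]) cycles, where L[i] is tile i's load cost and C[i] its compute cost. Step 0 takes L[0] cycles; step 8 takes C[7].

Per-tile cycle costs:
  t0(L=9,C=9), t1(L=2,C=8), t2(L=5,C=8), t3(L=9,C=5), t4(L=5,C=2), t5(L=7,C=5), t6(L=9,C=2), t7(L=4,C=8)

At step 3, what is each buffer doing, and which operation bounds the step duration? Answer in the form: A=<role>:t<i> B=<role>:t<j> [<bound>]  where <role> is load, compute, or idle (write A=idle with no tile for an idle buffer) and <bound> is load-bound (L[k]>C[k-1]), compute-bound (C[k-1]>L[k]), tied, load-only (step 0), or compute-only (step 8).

step 3: A=compute:t2 B=load:t3 [load-bound]

k=0 load=t0/9c comp=- wait=9 total=9
k=1 load=t1/2c comp=t0/9c wait=9 total=18
k=2 load=t2/5c comp=t1/8c wait=8 total=26
k=3 load=t3/9c comp=t2/8c wait=9 total=35
k=4 load=t4/5c comp=t3/5c wait=5 total=40
k=5 load=t5/7c comp=t4/2c wait=7 total=47
k=6 load=t6/9c comp=t5/5c wait=9 total=56
k=7 load=t7/4c comp=t6/2c wait=4 total=60
k=8 load=- comp=t7/8c wait=8 total=68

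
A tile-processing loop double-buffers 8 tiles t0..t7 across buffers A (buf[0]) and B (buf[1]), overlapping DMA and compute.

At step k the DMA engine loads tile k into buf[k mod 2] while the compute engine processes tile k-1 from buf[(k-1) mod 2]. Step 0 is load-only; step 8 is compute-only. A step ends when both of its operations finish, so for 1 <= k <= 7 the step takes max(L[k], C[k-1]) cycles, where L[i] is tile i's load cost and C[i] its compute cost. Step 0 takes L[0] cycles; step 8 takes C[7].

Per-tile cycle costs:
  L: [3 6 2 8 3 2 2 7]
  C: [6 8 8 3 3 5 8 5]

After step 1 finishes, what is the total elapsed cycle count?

end_cycle[1] = 9

step 0: L[0]=3 → dur=3, Σ=3 | A=load:t0 B=idle [load-only]
step 1: L[1]=6 C[0]=6 → dur=6, Σ=9 | A=compute:t0 B=load:t1 [tied]
step 2: L[2]=2 C[1]=8 → dur=8, Σ=17 | A=load:t2 B=compute:t1 [compute-bound]
step 3: L[3]=8 C[2]=8 → dur=8, Σ=25 | A=compute:t2 B=load:t3 [tied]
step 4: L[4]=3 C[3]=3 → dur=3, Σ=28 | A=load:t4 B=compute:t3 [tied]
step 5: L[5]=2 C[4]=3 → dur=3, Σ=31 | A=compute:t4 B=load:t5 [compute-bound]
step 6: L[6]=2 C[5]=5 → dur=5, Σ=36 | A=load:t6 B=compute:t5 [compute-bound]
step 7: L[7]=7 C[6]=8 → dur=8, Σ=44 | A=compute:t6 B=load:t7 [compute-bound]
step 8: C[7]=5 → dur=5, Σ=49 | A=idle B=compute:t7 [compute-only]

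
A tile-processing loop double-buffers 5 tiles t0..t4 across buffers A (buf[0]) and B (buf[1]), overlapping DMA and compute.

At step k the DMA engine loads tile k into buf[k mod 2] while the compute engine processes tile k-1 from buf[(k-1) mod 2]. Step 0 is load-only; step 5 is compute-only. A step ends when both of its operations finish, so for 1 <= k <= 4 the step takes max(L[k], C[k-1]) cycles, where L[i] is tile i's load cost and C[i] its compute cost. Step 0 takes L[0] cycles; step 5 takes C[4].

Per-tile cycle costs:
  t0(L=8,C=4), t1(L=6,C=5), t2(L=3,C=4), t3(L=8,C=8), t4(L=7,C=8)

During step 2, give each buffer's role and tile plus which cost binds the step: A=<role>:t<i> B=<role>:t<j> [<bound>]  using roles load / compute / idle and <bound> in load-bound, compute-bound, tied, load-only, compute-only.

step 0: L[0]=8 → dur=8, Σ=8 | A=load:t0 B=idle [load-only]
step 1: L[1]=6 C[0]=4 → dur=6, Σ=14 | A=compute:t0 B=load:t1 [load-bound]
step 2: L[2]=3 C[1]=5 → dur=5, Σ=19 | A=load:t2 B=compute:t1 [compute-bound]
step 3: L[3]=8 C[2]=4 → dur=8, Σ=27 | A=compute:t2 B=load:t3 [load-bound]
step 4: L[4]=7 C[3]=8 → dur=8, Σ=35 | A=load:t4 B=compute:t3 [compute-bound]
step 5: C[4]=8 → dur=8, Σ=43 | A=compute:t4 B=idle [compute-only]

step 2: A=load:t2 B=compute:t1 [compute-bound]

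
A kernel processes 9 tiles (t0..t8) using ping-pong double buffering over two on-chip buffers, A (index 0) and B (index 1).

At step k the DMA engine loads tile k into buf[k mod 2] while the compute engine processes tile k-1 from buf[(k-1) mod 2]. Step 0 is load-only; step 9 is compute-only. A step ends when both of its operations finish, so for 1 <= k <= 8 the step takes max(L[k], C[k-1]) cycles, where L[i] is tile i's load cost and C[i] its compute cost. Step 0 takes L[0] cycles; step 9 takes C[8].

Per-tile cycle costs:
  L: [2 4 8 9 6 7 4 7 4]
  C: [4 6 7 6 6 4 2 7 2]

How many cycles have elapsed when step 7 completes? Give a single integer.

end_cycle[7] = 47

k=0 load=t0/2c comp=- wait=2 total=2
k=1 load=t1/4c comp=t0/4c wait=4 total=6
k=2 load=t2/8c comp=t1/6c wait=8 total=14
k=3 load=t3/9c comp=t2/7c wait=9 total=23
k=4 load=t4/6c comp=t3/6c wait=6 total=29
k=5 load=t5/7c comp=t4/6c wait=7 total=36
k=6 load=t6/4c comp=t5/4c wait=4 total=40
k=7 load=t7/7c comp=t6/2c wait=7 total=47
k=8 load=t8/4c comp=t7/7c wait=7 total=54
k=9 load=- comp=t8/2c wait=2 total=56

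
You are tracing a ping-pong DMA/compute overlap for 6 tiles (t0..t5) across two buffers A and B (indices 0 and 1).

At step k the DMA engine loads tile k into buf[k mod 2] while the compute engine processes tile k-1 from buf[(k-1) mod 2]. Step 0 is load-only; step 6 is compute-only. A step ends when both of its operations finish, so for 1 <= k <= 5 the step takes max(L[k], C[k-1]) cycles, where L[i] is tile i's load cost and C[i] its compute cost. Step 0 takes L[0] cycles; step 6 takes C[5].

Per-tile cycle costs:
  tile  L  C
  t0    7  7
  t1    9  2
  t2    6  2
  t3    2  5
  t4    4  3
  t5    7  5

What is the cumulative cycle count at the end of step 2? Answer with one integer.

end_cycle[2] = 22

step 0: L[0]=7 → dur=7, Σ=7 | A=load:t0 B=idle [load-only]
step 1: L[1]=9 C[0]=7 → dur=9, Σ=16 | A=compute:t0 B=load:t1 [load-bound]
step 2: L[2]=6 C[1]=2 → dur=6, Σ=22 | A=load:t2 B=compute:t1 [load-bound]
step 3: L[3]=2 C[2]=2 → dur=2, Σ=24 | A=compute:t2 B=load:t3 [tied]
step 4: L[4]=4 C[3]=5 → dur=5, Σ=29 | A=load:t4 B=compute:t3 [compute-bound]
step 5: L[5]=7 C[4]=3 → dur=7, Σ=36 | A=compute:t4 B=load:t5 [load-bound]
step 6: C[5]=5 → dur=5, Σ=41 | A=idle B=compute:t5 [compute-only]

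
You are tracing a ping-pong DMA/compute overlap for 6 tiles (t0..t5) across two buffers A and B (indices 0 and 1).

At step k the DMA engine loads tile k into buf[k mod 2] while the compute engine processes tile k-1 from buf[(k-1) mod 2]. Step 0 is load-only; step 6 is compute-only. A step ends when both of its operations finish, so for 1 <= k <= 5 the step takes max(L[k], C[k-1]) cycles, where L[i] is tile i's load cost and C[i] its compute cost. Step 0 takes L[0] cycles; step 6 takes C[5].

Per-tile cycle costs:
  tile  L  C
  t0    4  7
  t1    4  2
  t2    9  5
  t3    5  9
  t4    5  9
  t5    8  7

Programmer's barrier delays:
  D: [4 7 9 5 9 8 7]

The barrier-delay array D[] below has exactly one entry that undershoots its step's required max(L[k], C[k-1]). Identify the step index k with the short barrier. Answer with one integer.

hazard at step 5

k=0 barrier L[0]=4→4c, D[0]=4 ok
k=1 barrier max(L[1]=4,C[0]=7)→7c, D[1]=7 ok
k=2 barrier max(L[2]=9,C[1]=2)→9c, D[2]=9 ok
k=3 barrier max(L[3]=5,C[2]=5)→5c, D[3]=5 ok
k=4 barrier max(L[4]=5,C[3]=9)→9c, D[4]=9 ok
k=5 barrier max(L[5]=8,C[4]=9)→9c, D[5]=8 SHORT
k=6 barrier C[5]=7→7c, D[6]=7 ok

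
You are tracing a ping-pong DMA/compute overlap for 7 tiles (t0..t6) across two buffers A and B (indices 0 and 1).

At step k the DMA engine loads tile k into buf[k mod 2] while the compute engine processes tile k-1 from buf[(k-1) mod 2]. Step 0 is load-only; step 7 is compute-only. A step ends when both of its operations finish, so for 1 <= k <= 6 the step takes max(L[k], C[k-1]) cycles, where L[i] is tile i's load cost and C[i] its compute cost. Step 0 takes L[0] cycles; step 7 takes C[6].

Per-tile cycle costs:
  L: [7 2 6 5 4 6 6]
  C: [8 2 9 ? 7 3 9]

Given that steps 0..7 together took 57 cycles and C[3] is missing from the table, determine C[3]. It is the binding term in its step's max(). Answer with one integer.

step 0 = dur = L[0]=7 = 7
step 1 = dur = max(L[1]=2, C[0]=8) = 8
step 2 = dur = max(L[2]=6, C[1]=2) = 6
step 3 = dur = max(L[3]=5, C[2]=9) = 9
step 4 = dur = max(L[4]=4, C[3]=?) = C[3]  (unknown; binding)
step 5 = dur = max(L[5]=6, C[4]=7) = 7
step 6 = dur = max(L[6]=6, C[5]=3) = 6
step 7 = dur = C[6]=9 = 9
sum of known step durations = 52
dur[4] = total - known = 57 - 52 = 5
C[3] is the binding max in step 4, so C[3] = dur[4] = 5

C[3] = 5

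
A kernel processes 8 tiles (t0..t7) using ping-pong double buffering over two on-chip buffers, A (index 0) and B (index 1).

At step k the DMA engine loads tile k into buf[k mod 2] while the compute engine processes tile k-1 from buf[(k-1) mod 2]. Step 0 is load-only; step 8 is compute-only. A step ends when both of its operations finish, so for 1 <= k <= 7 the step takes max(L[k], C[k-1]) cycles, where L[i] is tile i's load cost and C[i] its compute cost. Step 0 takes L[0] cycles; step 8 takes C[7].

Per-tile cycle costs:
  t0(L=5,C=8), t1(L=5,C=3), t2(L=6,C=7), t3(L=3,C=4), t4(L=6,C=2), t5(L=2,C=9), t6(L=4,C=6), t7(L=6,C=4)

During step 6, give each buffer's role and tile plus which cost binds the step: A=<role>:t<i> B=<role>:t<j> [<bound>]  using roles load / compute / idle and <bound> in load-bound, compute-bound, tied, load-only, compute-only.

step 6: A=load:t6 B=compute:t5 [compute-bound]

k=0 load=t0/5c comp=- wait=5 total=5
k=1 load=t1/5c comp=t0/8c wait=8 total=13
k=2 load=t2/6c comp=t1/3c wait=6 total=19
k=3 load=t3/3c comp=t2/7c wait=7 total=26
k=4 load=t4/6c comp=t3/4c wait=6 total=32
k=5 load=t5/2c comp=t4/2c wait=2 total=34
k=6 load=t6/4c comp=t5/9c wait=9 total=43
k=7 load=t7/6c comp=t6/6c wait=6 total=49
k=8 load=- comp=t7/4c wait=4 total=53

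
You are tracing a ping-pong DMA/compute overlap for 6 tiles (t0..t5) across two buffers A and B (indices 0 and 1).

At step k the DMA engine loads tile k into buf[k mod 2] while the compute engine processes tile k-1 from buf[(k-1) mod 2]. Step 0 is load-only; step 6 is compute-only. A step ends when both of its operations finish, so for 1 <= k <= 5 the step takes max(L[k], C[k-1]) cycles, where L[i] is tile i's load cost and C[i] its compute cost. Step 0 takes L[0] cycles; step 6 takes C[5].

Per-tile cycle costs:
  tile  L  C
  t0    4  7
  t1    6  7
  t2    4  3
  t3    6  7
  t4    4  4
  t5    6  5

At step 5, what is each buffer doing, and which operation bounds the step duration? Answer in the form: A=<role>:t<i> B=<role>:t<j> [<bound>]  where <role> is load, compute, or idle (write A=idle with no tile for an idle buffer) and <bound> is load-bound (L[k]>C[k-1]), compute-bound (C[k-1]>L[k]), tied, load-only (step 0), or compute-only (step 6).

step 0: L[0]=4 → dur=4, Σ=4 | A=load:t0 B=idle [load-only]
step 1: L[1]=6 C[0]=7 → dur=7, Σ=11 | A=compute:t0 B=load:t1 [compute-bound]
step 2: L[2]=4 C[1]=7 → dur=7, Σ=18 | A=load:t2 B=compute:t1 [compute-bound]
step 3: L[3]=6 C[2]=3 → dur=6, Σ=24 | A=compute:t2 B=load:t3 [load-bound]
step 4: L[4]=4 C[3]=7 → dur=7, Σ=31 | A=load:t4 B=compute:t3 [compute-bound]
step 5: L[5]=6 C[4]=4 → dur=6, Σ=37 | A=compute:t4 B=load:t5 [load-bound]
step 6: C[5]=5 → dur=5, Σ=42 | A=idle B=compute:t5 [compute-only]

step 5: A=compute:t4 B=load:t5 [load-bound]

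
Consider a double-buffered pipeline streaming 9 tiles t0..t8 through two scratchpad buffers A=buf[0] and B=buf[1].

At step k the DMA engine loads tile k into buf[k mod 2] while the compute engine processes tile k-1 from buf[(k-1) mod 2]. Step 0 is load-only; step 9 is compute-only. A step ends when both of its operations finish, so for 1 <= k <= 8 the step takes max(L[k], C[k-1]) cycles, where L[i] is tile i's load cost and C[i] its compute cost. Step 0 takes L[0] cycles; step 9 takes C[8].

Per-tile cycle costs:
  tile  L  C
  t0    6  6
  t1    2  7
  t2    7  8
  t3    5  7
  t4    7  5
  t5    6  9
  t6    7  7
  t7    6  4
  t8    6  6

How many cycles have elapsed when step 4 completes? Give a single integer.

[0] DMA t0→A (6c) ∥ CU idle ⇒ 6c, clock 6
[1] DMA t1→B (2c) ∥ CU A:t0 (6c) ⇒ 6c, clock 12
[2] DMA t2→A (7c) ∥ CU B:t1 (7c) ⇒ 7c, clock 19
[3] DMA t3→B (5c) ∥ CU A:t2 (8c) ⇒ 8c, clock 27
[4] DMA t4→A (7c) ∥ CU B:t3 (7c) ⇒ 7c, clock 34
[5] DMA t5→B (6c) ∥ CU A:t4 (5c) ⇒ 6c, clock 40
[6] DMA t6→A (7c) ∥ CU B:t5 (9c) ⇒ 9c, clock 49
[7] DMA t7→B (6c) ∥ CU A:t6 (7c) ⇒ 7c, clock 56
[8] DMA t8→A (6c) ∥ CU B:t7 (4c) ⇒ 6c, clock 62
[9] DMA idle ∥ CU A:t8 (6c) ⇒ 6c, clock 68

end_cycle[4] = 34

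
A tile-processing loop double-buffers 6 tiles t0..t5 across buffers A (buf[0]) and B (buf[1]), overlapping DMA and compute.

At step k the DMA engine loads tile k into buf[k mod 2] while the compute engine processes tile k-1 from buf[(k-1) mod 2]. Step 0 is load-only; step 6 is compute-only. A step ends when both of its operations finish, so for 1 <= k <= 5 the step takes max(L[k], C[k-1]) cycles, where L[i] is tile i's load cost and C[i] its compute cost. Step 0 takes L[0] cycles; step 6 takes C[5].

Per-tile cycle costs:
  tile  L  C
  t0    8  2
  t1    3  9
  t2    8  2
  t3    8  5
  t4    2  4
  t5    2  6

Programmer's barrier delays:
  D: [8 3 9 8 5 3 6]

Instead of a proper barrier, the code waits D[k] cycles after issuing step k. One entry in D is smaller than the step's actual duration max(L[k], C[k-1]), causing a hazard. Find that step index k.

k=0 barrier L[0]=8→8c, D[0]=8 ok
k=1 barrier max(L[1]=3,C[0]=2)→3c, D[1]=3 ok
k=2 barrier max(L[2]=8,C[1]=9)→9c, D[2]=9 ok
k=3 barrier max(L[3]=8,C[2]=2)→8c, D[3]=8 ok
k=4 barrier max(L[4]=2,C[3]=5)→5c, D[4]=5 ok
k=5 barrier max(L[5]=2,C[4]=4)→4c, D[5]=3 SHORT
k=6 barrier C[5]=6→6c, D[6]=6 ok

hazard at step 5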